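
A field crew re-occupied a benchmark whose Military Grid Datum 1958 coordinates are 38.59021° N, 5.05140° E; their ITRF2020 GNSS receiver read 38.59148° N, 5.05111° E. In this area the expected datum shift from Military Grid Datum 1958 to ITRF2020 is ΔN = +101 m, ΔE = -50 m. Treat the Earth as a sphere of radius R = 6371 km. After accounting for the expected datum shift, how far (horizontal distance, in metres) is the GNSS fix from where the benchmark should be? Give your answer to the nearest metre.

Observed coordinate differences: Δφ = +0.00127°, Δλ = -0.00029°.
Converting to metres (1° lat = 111195 m, cos φ = 0.781627): observed ΔN = 141.2 m, observed ΔE = -25.2 m.
Subtracting the expected shift leaves a residual of 141.2 − (101) = 40.2 m north and -25.2 − (-50) = 24.8 m east.
Residual distance = √(40.2² + 24.8²) = 47.2 m.

47 m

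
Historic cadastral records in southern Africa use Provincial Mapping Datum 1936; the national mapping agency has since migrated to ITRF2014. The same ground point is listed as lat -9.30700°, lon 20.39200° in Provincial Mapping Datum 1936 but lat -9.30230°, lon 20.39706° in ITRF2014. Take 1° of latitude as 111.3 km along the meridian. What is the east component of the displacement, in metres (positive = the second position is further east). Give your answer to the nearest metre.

Δφ = -9.30230° − -9.30700° = +0.00470°; Δλ = 20.39706° − 20.39200° = +0.00506°.
ΔN = Δφ × 111300 = 523.1 m; ΔE = Δλ × 111300 × cos(-9.30700°) = +0.00506 × 111300 × 0.986836 = 555.8 m.

ΔE = 556 m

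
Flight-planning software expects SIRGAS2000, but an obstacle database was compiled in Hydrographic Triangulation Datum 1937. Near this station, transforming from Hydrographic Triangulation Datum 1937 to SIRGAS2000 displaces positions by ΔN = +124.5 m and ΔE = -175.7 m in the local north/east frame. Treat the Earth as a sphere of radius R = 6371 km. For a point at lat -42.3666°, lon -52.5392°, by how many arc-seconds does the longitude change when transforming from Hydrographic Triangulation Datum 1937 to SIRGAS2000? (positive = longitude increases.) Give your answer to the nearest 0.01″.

Δλ = -7.70″

At latitude -42.3666°, cos φ = 0.738848.
One radian of longitude at latitude φ spans R cos φ, so Δλ = ΔE / (R cos φ) = -175.7 / (6371000 × 0.738848) = -3.7326e-05 rad = -7.699″.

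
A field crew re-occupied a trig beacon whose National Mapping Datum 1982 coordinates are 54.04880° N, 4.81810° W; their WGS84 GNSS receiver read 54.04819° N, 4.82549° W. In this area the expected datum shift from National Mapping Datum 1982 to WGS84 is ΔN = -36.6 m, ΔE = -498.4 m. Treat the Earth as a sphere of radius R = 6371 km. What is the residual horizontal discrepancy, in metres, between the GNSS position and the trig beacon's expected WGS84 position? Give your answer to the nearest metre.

Observed coordinate differences: Δφ = -0.00061°, Δλ = -0.00739°.
Converting to metres (1° lat = 111195 m, cos φ = 0.587096): observed ΔN = -67.8 m, observed ΔE = -482.4 m.
Subtracting the expected shift leaves a residual of -67.8 − (-36.6) = -31.2 m north and -482.4 − (-498.4) = 16.0 m east.
Residual distance = √((-31.2)² + 16.0²) = 35.1 m.

35 m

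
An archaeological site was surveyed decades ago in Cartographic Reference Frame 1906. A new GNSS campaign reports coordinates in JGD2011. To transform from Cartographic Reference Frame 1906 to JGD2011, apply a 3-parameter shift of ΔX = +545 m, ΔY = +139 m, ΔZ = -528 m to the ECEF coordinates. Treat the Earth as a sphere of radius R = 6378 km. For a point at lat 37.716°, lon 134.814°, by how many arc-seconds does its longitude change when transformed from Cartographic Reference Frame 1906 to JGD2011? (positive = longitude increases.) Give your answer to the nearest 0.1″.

Δλ = -19.8″

sin φ = 0.611748, cos φ = 0.791053, sin λ = 0.709399, cos λ = -0.704808.
East component: ΔE = −sin λ·ΔX + cos λ·ΔY = −(0.709399)(545) + (-0.704808)(139) = -484.59 m.
1° of latitude spans πR/180 = 111317 m; at latitude φ, 1° of longitude spans that × cos φ = 88057.7 m, so Δλ = -484.59 / 88057.7 × 3600 = -19.811″.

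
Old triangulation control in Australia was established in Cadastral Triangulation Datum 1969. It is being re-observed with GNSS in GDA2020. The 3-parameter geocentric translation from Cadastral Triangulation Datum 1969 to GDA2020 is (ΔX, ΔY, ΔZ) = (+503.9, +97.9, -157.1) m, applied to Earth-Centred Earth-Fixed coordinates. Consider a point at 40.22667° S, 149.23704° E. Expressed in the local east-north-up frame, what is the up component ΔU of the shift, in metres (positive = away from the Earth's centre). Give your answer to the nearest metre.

At φ = -40.22667°, λ = 149.23704°: sin φ = -0.645813, cos φ = 0.763495, sin λ = 0.511487, cos λ = -0.859291.
ΔU = cos φ cos λ·ΔX + cos φ sin λ·ΔY + sin φ·ΔZ = (0.763495)(-0.859291)(503.9) + (0.763495)(0.511487)(97.9) + (-0.645813)(-157.1) = -190.90 m.

ΔU = -191 m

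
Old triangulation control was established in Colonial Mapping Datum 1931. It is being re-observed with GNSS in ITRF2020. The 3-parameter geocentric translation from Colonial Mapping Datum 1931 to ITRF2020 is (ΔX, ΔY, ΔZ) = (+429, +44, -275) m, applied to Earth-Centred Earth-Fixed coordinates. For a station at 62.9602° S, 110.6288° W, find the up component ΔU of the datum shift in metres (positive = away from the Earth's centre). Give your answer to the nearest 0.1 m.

At φ = -62.9602°, λ = -110.6288°: sin φ = -0.890691, cos φ = 0.454609, sin λ = -0.935883, cos λ = -0.352312.
ΔU = cos φ cos λ·ΔX + cos φ sin λ·ΔY + sin φ·ΔZ = (0.454609)(-0.352312)(429) + (0.454609)(-0.935883)(44) + (-0.890691)(-275) = 157.51 m.

ΔU = 157.5 m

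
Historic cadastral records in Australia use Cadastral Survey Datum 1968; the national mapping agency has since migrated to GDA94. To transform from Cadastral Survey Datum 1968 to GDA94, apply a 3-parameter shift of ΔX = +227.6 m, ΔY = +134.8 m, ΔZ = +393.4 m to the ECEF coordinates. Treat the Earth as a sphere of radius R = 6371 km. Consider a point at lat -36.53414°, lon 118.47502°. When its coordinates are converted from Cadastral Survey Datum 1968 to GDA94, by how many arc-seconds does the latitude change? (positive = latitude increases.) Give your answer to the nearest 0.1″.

sin φ = -0.595302, cos φ = 0.803502, sin λ = 0.879025, cos λ = -0.476776.
North component: ΔN = −sin φ cos λ·ΔX − sin φ sin λ·ΔY + cos φ·ΔZ = −(-0.595302)(-0.476776)(227.6) − (-0.595302)(0.879025)(134.8) + (0.803502)(393.4) = 322.04 m.
1° of latitude spans πR/180 = 111195 m, so Δφ = 322.04 / 111195 × 3600 = 10.426″.

Δφ = 10.4″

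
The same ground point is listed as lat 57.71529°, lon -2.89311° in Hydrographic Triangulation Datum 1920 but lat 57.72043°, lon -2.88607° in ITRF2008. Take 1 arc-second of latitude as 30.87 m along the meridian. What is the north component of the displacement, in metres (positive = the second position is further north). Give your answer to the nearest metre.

ΔN = 571 m

Δφ = 57.72043° − 57.71529° = +0.00514°; Δλ = -2.88607° − -2.89311° = +0.00704°.
1° of latitude = 3600 × 30.87 = 111132 m.
ΔN = Δφ × 111132 = 571.2 m; ΔE = Δλ × 111132 × cos(57.71529°) = +0.00704 × 111132 × 0.534127 = 417.9 m.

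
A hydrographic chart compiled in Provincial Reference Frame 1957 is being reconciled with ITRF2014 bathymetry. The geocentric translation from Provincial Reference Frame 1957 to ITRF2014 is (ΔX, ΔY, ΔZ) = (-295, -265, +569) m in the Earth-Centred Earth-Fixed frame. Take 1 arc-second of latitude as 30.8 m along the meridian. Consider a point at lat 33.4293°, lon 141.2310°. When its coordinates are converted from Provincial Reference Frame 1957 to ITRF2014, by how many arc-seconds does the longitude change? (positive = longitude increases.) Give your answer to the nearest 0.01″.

sin φ = 0.550908, cos φ = 0.834566, sin λ = 0.626182, cos λ = -0.779677.
East component: ΔE = −sin λ·ΔX + cos λ·ΔY = −(0.626182)(-295) + (-0.779677)(-265) = 391.34 m.
1° of latitude spans 3600 × 30.80 = 110880 m; at latitude φ, 1° of longitude spans that × cos φ = 92536.7 m, so Δλ = 391.34 / 92536.7 × 3600 = 15.224″.

Δλ = 15.22″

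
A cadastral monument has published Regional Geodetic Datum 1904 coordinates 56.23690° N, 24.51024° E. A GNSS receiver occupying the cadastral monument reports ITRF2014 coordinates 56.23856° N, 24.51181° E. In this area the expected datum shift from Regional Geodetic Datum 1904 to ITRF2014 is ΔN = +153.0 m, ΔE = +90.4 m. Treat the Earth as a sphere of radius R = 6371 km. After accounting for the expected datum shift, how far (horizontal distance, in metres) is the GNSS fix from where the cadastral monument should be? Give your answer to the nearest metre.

Observed coordinate differences: Δφ = +0.00166°, Δλ = +0.00157°.
Converting to metres (1° lat = 111195 m, cos φ = 0.555760): observed ΔN = 184.6 m, observed ΔE = 97.0 m.
Subtracting the expected shift leaves a residual of 184.6 − (153.0) = 31.6 m north and 97.0 − (90.4) = 6.6 m east.
Residual distance = √(31.6² + 6.6²) = 32.3 m.

32 m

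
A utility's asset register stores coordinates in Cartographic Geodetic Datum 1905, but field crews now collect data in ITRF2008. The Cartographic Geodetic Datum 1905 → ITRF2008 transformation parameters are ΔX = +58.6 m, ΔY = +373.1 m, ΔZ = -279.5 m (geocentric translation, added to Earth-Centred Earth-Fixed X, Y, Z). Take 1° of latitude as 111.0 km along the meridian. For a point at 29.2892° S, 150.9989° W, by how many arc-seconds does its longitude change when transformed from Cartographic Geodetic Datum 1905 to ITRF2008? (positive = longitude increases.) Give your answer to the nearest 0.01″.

sin φ = -0.489218, cos φ = 0.872162, sin λ = -0.484826, cos λ = -0.874610.
East component: ΔE = −sin λ·ΔX + cos λ·ΔY = −(-0.484826)(58.6) + (-0.874610)(373.1) = -297.91 m.
1° of latitude spans 111000 m; at latitude φ, 1° of longitude spans that × cos φ = 96809.9 m, so Δλ = -297.91 / 96809.9 × 3600 = -11.078″.

Δλ = -11.08″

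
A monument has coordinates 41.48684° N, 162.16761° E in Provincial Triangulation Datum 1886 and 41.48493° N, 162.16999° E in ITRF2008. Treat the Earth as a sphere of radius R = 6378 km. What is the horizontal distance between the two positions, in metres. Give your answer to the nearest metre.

Δφ = 41.48493° − 41.48684° = -0.00191°; Δλ = 162.16999° − 162.16761° = +0.00238°.
1° along a meridian = πR/180 = 111317 m.
ΔN = Δφ × 111317 = -212.6 m; ΔE = Δλ × 111317 × cos(41.48684°) = +0.00238 × 111317 × 0.749108 = 198.5 m.
Distance = √(ΔE² + ΔN²) = √(198.5² + (-212.6)²) = 290.8 m.

291 m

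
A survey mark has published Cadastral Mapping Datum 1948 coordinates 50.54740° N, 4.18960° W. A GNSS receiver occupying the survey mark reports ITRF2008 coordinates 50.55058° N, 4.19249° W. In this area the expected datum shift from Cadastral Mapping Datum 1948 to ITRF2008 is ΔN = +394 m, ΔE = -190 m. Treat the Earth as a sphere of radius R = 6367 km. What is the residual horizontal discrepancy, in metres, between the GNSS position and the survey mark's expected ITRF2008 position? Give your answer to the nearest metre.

43 m

Observed coordinate differences: Δφ = +0.00318°, Δλ = -0.00289°.
Converting to metres (1° lat = 111125 m, cos φ = 0.635440): observed ΔN = 353.4 m, observed ΔE = -204.1 m.
Subtracting the expected shift leaves a residual of 353.4 − (394) = -40.6 m north and -204.1 − (-190) = -14.1 m east.
Residual distance = √((-40.6)² + (-14.1)²) = 43.0 m.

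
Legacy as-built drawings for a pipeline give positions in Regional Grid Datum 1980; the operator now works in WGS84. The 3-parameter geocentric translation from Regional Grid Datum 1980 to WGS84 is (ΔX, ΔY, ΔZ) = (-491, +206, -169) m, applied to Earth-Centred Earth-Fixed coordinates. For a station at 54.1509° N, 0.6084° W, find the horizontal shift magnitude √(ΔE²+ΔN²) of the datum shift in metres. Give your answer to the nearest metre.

362 m

The local east axis at (φ, λ) is (−sin λ, cos λ, 0), so ΔE = −sin(-0.6084°)·(-491) + cos(-0.6084°)·206 = 200.77 m.
The local north axis is (−sin φ cos λ, −sin φ sin λ, cos φ), giving ΔN = 397.964 + 1.773 − 98.975 = 300.76 m.
Horizontal magnitude = √(ΔE² + ΔN²) = √(200.77² + 300.76²) = 361.62 m.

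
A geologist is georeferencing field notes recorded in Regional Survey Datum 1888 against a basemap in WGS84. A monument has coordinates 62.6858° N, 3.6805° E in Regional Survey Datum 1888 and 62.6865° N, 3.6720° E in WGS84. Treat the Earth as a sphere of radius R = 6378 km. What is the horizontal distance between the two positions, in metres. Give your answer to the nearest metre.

441 m

Δφ = 62.6865° − 62.6858° = +0.0007°; Δλ = 3.6720° − 3.6805° = -0.0085°.
1° along a meridian = πR/180 = 111317 m.
ΔN = Δφ × 111317 = 77.9 m; ΔE = Δλ × 111317 × cos(62.6858°) = -0.0085 × 111317 × 0.458870 = -434.2 m.
Distance = √(ΔE² + ΔN²) = √((-434.2)² + 77.9²) = 441.1 m.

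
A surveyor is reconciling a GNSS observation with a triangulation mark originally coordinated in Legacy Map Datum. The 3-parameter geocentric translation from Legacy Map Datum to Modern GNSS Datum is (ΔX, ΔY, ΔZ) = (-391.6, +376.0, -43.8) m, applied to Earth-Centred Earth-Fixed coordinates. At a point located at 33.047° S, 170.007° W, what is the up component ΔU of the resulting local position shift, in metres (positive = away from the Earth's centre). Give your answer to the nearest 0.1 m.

At φ = -33.047°, λ = -170.007°: sin φ = -0.545327, cos φ = 0.838224, sin λ = -0.173528, cos λ = -0.984829.
ΔU = cos φ cos λ·ΔX + cos φ sin λ·ΔY + sin φ·ΔZ = (0.838224)(-0.984829)(-391.6) + (0.838224)(-0.173528)(376.0) + (-0.545327)(-43.8) = 292.46 m.

ΔU = 292.5 m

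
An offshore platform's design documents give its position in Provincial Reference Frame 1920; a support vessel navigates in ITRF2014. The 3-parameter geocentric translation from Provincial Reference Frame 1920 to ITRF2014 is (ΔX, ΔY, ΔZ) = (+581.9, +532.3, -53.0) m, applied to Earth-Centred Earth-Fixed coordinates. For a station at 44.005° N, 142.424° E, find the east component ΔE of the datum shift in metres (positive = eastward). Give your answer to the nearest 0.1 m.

ΔE = -776.7 m

The local east axis at (φ, λ) is (−sin λ, cos λ, 0), so ΔE = −sin(142.424°)·581.9 + cos(142.424°)·532.3 = -776.72 m.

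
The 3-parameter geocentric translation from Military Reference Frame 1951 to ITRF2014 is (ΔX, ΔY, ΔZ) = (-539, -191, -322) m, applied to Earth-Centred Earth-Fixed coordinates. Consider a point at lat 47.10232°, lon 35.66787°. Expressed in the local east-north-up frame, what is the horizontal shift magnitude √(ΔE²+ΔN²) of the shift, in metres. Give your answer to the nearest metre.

243 m

The local east axis at (φ, λ) is (−sin λ, cos λ, 0), so ΔE = −sin(35.66787°)·(-539) + cos(35.66787°)·(-191) = 159.11 m.
The local north axis is (−sin φ cos λ, −sin φ sin λ, cos φ), giving ΔN = 320.785 + 81.586 − 219.183 = 183.19 m.
Horizontal magnitude = √(ΔE² + ΔN²) = √(159.11² + 183.19²) = 242.64 m.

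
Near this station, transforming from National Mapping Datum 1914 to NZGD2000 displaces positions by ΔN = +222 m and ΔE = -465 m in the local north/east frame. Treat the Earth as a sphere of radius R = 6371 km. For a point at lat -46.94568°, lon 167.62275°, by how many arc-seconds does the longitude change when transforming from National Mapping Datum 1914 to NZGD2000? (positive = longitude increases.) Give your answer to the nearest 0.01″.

Δλ = -22.05″

At latitude -46.94568°, cos φ = 0.682691.
One radian of longitude at latitude φ spans R cos φ, so Δλ = ΔE / (R cos φ) = -465.0 / (6371000 × 0.682691) = -1.0691e-04 rad = -22.052″.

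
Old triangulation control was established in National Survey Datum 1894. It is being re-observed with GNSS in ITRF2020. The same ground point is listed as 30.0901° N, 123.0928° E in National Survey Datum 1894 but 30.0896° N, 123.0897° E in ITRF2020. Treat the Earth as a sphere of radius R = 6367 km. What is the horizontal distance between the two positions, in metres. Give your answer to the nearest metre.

Δφ = 30.0896° − 30.0901° = -0.0005°; Δλ = 123.0897° − 123.0928° = -0.0031°.
1° along a meridian = πR/180 = 111125 m.
ΔN = Δφ × 111125 = -55.6 m; ΔE = Δλ × 111125 × cos(30.0901°) = -0.0031 × 111125 × 0.865238 = -298.1 m.
Distance = √(ΔE² + ΔN²) = √((-298.1)² + (-55.6)²) = 303.2 m.

303 m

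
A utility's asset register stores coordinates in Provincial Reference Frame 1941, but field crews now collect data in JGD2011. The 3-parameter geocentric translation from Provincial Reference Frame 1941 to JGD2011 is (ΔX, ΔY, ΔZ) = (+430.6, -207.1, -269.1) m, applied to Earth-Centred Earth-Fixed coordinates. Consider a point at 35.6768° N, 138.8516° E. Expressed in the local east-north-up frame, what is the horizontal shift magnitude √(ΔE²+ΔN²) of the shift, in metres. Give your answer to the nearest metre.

137 m

The local east axis at (φ, λ) is (−sin λ, cos λ, 0), so ΔE = −sin(138.8516°)·430.6 + cos(138.8516°)·(-207.1) = -127.39 m.
The local north axis is (−sin φ cos λ, −sin φ sin λ, cos φ), giving ΔN = 189.104 + 79.477 − 218.595 = 49.99 m.
Horizontal magnitude = √(ΔE² + ΔN²) = √((-127.39)² + 49.99²) = 136.85 m.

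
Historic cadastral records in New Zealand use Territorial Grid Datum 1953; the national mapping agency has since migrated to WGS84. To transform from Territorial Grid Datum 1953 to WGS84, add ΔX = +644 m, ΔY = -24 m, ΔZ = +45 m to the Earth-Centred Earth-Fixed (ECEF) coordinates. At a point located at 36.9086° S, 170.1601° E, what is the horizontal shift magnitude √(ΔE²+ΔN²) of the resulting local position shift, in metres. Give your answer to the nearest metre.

At φ = -36.9086°, λ = 170.1601°: sin φ = -0.600540, cos φ = 0.799595, sin λ = 0.170896, cos λ = -0.985289.
ΔE = −sin λ·ΔX + cos λ·ΔY = −(0.170896)·(644) + (-0.985289)·(-24) = -86.41 m.
ΔN = −sin φ cos λ·ΔX − sin φ sin λ·ΔY + cos φ·ΔZ = −(-0.600540)(-0.985289)(644) − (-0.600540)(0.170896)(-24) + (0.799595)(45) = -347.54 m.
Horizontal magnitude = √(ΔE² + ΔN²) = √((-86.41)² + (-347.54)²) = 358.12 m.

358 m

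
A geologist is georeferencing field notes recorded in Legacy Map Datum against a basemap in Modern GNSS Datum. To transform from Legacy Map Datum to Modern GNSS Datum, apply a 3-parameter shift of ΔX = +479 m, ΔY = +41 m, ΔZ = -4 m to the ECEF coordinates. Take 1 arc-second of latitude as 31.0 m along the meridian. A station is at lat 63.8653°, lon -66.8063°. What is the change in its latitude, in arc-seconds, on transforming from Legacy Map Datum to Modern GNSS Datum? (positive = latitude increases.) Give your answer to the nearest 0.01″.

Δφ = -4.43″

sin φ = 0.897761, cos φ = 0.440483, sin λ = -0.919179, cos λ = 0.393841.
North component: ΔN = −sin φ cos λ·ΔX − sin φ sin λ·ΔY + cos φ·ΔZ = −(0.897761)(0.393841)(479) − (0.897761)(-0.919179)(41) + (0.440483)(-4) = -137.29 m.
1° of latitude spans 3600 × 31.00 = 111600 m, so Δφ = -137.29 / 111600 × 3600 = -4.429″.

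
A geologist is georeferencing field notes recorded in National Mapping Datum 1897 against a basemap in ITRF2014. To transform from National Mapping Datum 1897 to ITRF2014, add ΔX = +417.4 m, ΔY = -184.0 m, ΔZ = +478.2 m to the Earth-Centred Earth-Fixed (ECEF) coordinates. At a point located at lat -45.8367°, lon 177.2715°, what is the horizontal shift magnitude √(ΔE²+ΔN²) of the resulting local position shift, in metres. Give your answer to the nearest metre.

166 m

At φ = -45.8367°, λ = 177.2715°: sin φ = -0.717357, cos φ = 0.696706, sin λ = 0.047603, cos λ = -0.998866.
ΔE = −sin λ·ΔX + cos λ·ΔY = −(0.047603)·(417.4) + (-0.998866)·(-184.0) = 163.92 m.
ΔN = −sin φ cos λ·ΔX − sin φ sin λ·ΔY + cos φ·ΔZ = −(-0.717357)(-0.998866)(417.4) − (-0.717357)(0.047603)(-184.0) + (0.696706)(478.2) = 27.80 m.
Horizontal magnitude = √(ΔE² + ΔN²) = √(163.92² + 27.80²) = 166.26 m.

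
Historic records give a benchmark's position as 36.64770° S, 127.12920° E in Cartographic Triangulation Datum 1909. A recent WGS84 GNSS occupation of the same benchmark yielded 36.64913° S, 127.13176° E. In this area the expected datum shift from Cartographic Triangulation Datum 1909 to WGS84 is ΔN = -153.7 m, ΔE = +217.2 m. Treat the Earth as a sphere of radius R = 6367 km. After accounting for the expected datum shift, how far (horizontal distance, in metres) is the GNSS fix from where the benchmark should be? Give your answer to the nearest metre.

Observed coordinate differences: Δφ = -0.00143°, Δλ = +0.00256°.
Converting to metres (1° lat = 111125 m, cos φ = 0.802321): observed ΔN = -158.9 m, observed ΔE = 228.2 m.
Subtracting the expected shift leaves a residual of -158.9 − (-153.7) = -5.2 m north and 228.2 − (217.2) = 11.0 m east.
Residual distance = √((-5.2)² + 11.0²) = 12.2 m.

12 m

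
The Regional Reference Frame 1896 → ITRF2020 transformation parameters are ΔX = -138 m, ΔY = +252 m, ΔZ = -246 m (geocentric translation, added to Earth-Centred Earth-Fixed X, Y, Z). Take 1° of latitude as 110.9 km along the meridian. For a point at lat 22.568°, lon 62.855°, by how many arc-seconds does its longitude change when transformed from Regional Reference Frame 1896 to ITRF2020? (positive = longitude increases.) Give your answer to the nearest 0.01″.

sin φ = 0.383780, cos φ = 0.923425, sin λ = 0.889855, cos λ = 0.456244.
East component: ΔE = −sin λ·ΔX + cos λ·ΔY = −(0.889855)(-138) + (0.456244)(252) = 237.77 m.
1° of latitude spans 110900 m; at latitude φ, 1° of longitude spans that × cos φ = 102407.8 m, so Δλ = 237.77 / 102407.8 × 3600 = 8.359″.

Δλ = 8.36″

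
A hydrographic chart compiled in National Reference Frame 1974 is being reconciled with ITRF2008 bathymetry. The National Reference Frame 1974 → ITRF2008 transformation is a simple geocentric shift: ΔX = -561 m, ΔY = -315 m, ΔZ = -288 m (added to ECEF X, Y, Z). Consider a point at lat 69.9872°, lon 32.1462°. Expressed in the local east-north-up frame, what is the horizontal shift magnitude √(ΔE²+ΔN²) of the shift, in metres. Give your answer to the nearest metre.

The local east axis at (φ, λ) is (−sin λ, cos λ, 0), so ΔE = −sin(32.1462°)·(-561) + cos(32.1462°)·(-315) = 31.79 m.
The local north axis is (−sin φ cos λ, −sin φ sin λ, cos φ), giving ΔN = 446.313 + 157.485 − 98.562 = 505.24 m.
Horizontal magnitude = √(ΔE² + ΔN²) = √(31.79² + 505.24²) = 506.23 m.

506 m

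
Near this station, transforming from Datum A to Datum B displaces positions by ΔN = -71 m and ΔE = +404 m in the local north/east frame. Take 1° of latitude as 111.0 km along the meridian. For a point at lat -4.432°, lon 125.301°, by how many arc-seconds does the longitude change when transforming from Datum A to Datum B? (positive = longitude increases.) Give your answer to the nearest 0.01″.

At latitude -4.432°, cos φ = 0.997010.
1° of longitude at this latitude = 111.0 × cos φ = 110.67 km, so Δλ = 404.0 / 110668.1 = 0.0036506° = 13.142″.

Δλ = 13.14″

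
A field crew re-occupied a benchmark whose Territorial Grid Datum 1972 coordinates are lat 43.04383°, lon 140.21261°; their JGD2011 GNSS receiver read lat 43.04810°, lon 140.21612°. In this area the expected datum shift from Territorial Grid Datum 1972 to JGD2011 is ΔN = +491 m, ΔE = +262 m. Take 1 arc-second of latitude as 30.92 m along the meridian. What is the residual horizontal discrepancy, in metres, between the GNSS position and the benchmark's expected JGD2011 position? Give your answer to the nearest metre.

Observed coordinate differences: Δφ = +0.00427°, Δλ = +0.00351°.
Converting to metres (1° lat = 111312 m, cos φ = 0.730832): observed ΔN = 475.3 m, observed ΔE = 285.5 m.
Subtracting the expected shift leaves a residual of 475.3 − (491) = -15.7 m north and 285.5 − (262) = 23.5 m east.
Residual distance = √((-15.7)² + 23.5²) = 28.3 m.

28 m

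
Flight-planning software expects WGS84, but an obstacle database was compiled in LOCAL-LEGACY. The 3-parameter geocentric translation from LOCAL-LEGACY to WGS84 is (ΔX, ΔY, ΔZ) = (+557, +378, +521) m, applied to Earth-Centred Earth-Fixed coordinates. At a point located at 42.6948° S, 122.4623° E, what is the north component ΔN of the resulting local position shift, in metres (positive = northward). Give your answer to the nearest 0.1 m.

ΔN = 396.5 m

The local north axis is (−sin φ cos λ, −sin φ sin λ, cos φ), giving ΔN = -202.727 + 216.268 + 382.923 = 396.46 m.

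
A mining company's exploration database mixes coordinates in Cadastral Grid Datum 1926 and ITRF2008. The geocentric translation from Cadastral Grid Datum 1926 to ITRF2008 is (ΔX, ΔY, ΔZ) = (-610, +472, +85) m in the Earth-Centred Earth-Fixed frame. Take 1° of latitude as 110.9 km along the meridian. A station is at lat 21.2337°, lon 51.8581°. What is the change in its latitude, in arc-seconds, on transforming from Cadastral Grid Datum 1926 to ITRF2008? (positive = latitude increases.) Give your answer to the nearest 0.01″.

sin φ = 0.362173, cos φ = 0.932111, sin λ = 0.786484, cos λ = 0.617611.
North component: ΔN = −sin φ cos λ·ΔX − sin φ sin λ·ΔY + cos φ·ΔZ = −(0.362173)(0.617611)(-610) − (0.362173)(0.786484)(472) + (0.932111)(85) = 81.23 m.
1° of latitude spans 110900 m, so Δφ = 81.23 / 110900 × 3600 = 2.637″.

Δφ = 2.64″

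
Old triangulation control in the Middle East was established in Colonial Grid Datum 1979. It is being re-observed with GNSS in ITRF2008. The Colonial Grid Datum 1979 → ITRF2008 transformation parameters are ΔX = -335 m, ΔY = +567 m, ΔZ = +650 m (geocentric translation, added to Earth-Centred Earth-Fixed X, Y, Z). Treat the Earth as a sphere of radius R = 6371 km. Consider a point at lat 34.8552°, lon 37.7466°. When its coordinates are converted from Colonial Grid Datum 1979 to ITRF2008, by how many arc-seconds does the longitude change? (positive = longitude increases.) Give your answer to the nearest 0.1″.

sin φ = 0.571504, cos φ = 0.820599, sin λ = 0.612170, cos λ = 0.790726.
East component: ΔE = −sin λ·ΔX + cos λ·ΔY = −(0.612170)(-335) + (0.790726)(567) = 653.42 m.
1° of latitude spans πR/180 = 111195 m; at latitude φ, 1° of longitude spans that × cos φ = 91246.4 m, so Δλ = 653.42 / 91246.4 × 3600 = 25.780″.

Δλ = 25.8″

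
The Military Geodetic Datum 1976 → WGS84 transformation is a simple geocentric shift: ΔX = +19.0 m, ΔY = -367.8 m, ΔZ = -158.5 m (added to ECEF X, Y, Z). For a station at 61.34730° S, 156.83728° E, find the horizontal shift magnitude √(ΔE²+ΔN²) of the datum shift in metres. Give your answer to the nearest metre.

396 m

The local east axis at (φ, λ) is (−sin λ, cos λ, 0), so ΔE = −sin(156.83728°)·19.0 + cos(156.83728°)·(-367.8) = 330.68 m.
The local north axis is (−sin φ cos λ, −sin φ sin λ, cos φ), giving ΔN = -15.329 − 126.956 − 76.001 = -218.29 m.
Horizontal magnitude = √(ΔE² + ΔN²) = √(330.68² + (-218.29)²) = 396.23 m.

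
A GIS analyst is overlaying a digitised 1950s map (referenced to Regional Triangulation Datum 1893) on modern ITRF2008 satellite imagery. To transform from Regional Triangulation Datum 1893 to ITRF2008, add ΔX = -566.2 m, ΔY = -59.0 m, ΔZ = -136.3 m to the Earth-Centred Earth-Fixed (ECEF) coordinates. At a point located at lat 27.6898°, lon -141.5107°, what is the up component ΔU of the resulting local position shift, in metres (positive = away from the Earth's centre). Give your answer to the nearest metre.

The local up (radial) axis is (cos φ cos λ, cos φ sin λ, sin φ), giving ΔU = 392.424 + 32.514 − 63.336 = 361.60 m.

ΔU = 362 m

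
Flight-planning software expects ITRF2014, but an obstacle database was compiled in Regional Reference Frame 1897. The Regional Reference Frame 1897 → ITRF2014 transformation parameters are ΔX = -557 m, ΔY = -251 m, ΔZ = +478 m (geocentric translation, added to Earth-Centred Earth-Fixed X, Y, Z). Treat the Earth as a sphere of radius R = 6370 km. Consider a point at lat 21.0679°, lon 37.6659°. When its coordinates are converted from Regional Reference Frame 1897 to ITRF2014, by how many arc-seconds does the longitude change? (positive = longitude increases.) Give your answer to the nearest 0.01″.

sin φ = 0.359474, cos φ = 0.933155, sin λ = 0.611056, cos λ = 0.791587.
East component: ΔE = −sin λ·ΔX + cos λ·ΔY = −(0.611056)(-557) + (0.791587)(-251) = 141.67 m.
1° of latitude spans πR/180 = 111177 m; at latitude φ, 1° of longitude spans that × cos φ = 103745.8 m, so Δλ = 141.67 / 103745.8 × 3600 = 4.916″.

Δλ = 4.92″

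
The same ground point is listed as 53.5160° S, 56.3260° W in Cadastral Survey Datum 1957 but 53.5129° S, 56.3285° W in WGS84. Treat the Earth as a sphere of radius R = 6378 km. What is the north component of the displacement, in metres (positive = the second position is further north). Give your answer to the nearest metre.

Δφ = -53.5129° − -53.5160° = +0.0031°; Δλ = -56.3285° − -56.3260° = -0.0025°.
1° along a meridian = πR/180 = 111317 m.
ΔN = Δφ × 111317 = 345.1 m; ΔE = Δλ × 111317 × cos(-53.5160°) = -0.0025 × 111317 × 0.594598 = -165.5 m.

ΔN = 345 m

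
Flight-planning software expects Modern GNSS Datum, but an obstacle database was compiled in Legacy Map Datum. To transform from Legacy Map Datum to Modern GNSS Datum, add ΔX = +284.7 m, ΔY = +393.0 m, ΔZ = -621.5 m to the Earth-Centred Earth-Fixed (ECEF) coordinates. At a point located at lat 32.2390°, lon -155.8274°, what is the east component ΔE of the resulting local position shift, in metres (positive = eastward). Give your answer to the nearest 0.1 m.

The local east axis at (φ, λ) is (−sin λ, cos λ, 0), so ΔE = −sin(-155.8274°)·284.7 + cos(-155.8274°)·393.0 = -241.96 m.

ΔE = -242.0 m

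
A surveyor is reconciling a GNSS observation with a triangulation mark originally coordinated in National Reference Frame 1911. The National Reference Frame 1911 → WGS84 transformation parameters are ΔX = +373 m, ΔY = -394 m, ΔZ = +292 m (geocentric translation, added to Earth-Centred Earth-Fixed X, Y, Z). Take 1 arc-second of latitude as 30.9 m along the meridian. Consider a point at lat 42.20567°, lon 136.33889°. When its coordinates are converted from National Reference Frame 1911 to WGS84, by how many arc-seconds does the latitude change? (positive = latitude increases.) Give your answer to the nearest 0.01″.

sin φ = 0.671794, cos φ = 0.740738, sin λ = 0.690392, cos λ = -0.723436.
North component: ΔN = −sin φ cos λ·ΔX − sin φ sin λ·ΔY + cos φ·ΔZ = −(0.671794)(-0.723436)(373) − (0.671794)(0.690392)(-394) + (0.740738)(292) = 580.31 m.
1° of latitude spans 3600 × 30.90 = 111240 m, so Δφ = 580.31 / 111240 × 3600 = 18.780″.

Δφ = 18.78″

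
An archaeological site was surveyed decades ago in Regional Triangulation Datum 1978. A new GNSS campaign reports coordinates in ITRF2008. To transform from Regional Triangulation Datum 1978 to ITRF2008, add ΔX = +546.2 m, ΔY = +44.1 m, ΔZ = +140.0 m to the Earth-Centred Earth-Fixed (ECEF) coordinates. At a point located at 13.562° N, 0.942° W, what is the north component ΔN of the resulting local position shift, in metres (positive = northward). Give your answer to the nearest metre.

ΔN = 8 m

The local north axis is (−sin φ cos λ, −sin φ sin λ, cos φ), giving ΔN = -128.065 + 0.170 + 136.096 = 8.20 m.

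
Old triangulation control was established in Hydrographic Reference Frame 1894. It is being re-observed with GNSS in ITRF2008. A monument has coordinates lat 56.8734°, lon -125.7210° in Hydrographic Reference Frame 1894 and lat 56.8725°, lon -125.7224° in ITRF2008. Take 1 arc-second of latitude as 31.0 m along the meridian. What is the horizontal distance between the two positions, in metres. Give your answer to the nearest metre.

132 m

Δφ = 56.8725° − 56.8734° = -0.0009°; Δλ = -125.7224° − -125.7210° = -0.0014°.
1° of latitude = 3600 × 31.00 = 111600 m.
ΔN = Δφ × 111600 = -100.4 m; ΔE = Δλ × 111600 × cos(56.8734°) = -0.0014 × 111600 × 0.546491 = -85.4 m.
Distance = √(ΔE² + ΔN²) = √((-85.4)² + (-100.4)²) = 131.8 m.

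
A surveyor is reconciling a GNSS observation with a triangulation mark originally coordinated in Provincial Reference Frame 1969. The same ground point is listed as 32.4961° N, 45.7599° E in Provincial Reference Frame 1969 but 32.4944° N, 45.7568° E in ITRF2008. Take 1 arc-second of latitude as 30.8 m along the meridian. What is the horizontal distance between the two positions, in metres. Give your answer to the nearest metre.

346 m

Δφ = 32.4944° − 32.4961° = -0.0017°; Δλ = 45.7568° − 45.7599° = -0.0031°.
1° of latitude = 3600 × 30.80 = 110880 m.
ΔN = Δφ × 110880 = -188.5 m; ΔE = Δλ × 110880 × cos(32.4961°) = -0.0031 × 110880 × 0.843428 = -289.9 m.
Distance = √(ΔE² + ΔN²) = √((-289.9)² + (-188.5)²) = 345.8 m.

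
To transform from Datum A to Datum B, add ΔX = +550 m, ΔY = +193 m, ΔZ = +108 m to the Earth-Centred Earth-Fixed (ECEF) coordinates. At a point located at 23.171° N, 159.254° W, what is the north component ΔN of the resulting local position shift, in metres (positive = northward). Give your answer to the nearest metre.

The local north axis is (−sin φ cos λ, −sin φ sin λ, cos φ), giving ΔN = 202.380 + 26.900 + 99.288 = 328.57 m.

ΔN = 329 m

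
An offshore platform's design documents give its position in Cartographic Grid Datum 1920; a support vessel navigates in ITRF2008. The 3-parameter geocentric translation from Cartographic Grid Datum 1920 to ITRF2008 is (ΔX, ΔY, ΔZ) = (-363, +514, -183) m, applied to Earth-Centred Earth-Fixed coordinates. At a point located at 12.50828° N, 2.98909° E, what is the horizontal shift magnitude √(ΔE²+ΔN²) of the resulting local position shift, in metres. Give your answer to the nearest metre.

At φ = 12.50828°, λ = 2.98909°: sin φ = 0.216581, cos φ = 0.976265, sin λ = 0.052146, cos λ = 0.998639.
ΔE = −sin λ·ΔX + cos λ·ΔY = −(0.052146)·(-363) + (0.998639)·(514) = 532.23 m.
ΔN = −sin φ cos λ·ΔX − sin φ sin λ·ΔY + cos φ·ΔZ = −(0.216581)(0.998639)(-363) − (0.216581)(0.052146)(514) + (0.976265)(-183) = -105.95 m.
Horizontal magnitude = √(ΔE² + ΔN²) = √(532.23² + (-105.95)²) = 542.67 m.

543 m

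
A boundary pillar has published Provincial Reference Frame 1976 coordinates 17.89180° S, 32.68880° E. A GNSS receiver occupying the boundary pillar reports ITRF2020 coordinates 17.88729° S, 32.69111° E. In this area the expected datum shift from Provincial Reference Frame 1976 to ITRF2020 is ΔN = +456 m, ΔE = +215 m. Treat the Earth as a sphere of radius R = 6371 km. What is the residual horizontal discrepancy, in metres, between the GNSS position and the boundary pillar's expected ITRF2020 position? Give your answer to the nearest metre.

54 m

Observed coordinate differences: Δφ = +0.00451°, Δλ = +0.00231°.
Converting to metres (1° lat = 111195 m, cos φ = 0.951638): observed ΔN = 501.5 m, observed ΔE = 244.4 m.
Subtracting the expected shift leaves a residual of 501.5 − (456) = 45.5 m north and 244.4 − (215) = 29.4 m east.
Residual distance = √(45.5² + 29.4²) = 54.2 m.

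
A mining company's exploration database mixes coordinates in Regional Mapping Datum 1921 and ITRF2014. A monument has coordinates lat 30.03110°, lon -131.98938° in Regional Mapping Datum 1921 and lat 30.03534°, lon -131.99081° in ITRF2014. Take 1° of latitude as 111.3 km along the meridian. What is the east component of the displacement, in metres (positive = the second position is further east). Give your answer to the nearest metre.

Δφ = 30.03534° − 30.03110° = +0.00424°; Δλ = -131.99081° − -131.98938° = -0.00143°.
ΔN = Δφ × 111300 = 471.9 m; ΔE = Δλ × 111300 × cos(30.03110°) = -0.00143 × 111300 × 0.865754 = -137.8 m.

ΔE = -138 m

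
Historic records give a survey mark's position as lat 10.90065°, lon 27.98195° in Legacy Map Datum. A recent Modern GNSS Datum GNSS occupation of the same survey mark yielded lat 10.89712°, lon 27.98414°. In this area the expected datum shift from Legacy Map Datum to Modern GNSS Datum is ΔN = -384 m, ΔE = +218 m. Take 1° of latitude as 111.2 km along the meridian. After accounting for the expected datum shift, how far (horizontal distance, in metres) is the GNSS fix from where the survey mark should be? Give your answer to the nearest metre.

Observed coordinate differences: Δφ = -0.00353°, Δλ = +0.00219°.
Converting to metres (1° lat = 111200 m, cos φ = 0.981957): observed ΔN = -392.5 m, observed ΔE = 239.1 m.
Subtracting the expected shift leaves a residual of -392.5 − (-384) = -8.5 m north and 239.1 − (218) = 21.1 m east.
Residual distance = √((-8.5)² + 21.1²) = 22.8 m.

23 m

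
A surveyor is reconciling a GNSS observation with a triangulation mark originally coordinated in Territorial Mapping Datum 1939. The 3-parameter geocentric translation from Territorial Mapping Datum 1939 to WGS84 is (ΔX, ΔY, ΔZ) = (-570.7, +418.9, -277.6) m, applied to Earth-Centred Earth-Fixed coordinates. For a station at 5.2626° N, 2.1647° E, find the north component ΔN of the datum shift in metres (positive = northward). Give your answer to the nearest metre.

ΔN = -226 m

At φ = 5.2626°, λ = 2.1647°: sin φ = 0.091721, cos φ = 0.995785, sin λ = 0.037772, cos λ = 0.999286.
ΔN = −sin φ cos λ·ΔX − sin φ sin λ·ΔY + cos φ·ΔZ = −(0.091721)(0.999286)(-570.7) − (0.091721)(0.037772)(418.9) + (0.995785)(-277.6) = -225.57 m.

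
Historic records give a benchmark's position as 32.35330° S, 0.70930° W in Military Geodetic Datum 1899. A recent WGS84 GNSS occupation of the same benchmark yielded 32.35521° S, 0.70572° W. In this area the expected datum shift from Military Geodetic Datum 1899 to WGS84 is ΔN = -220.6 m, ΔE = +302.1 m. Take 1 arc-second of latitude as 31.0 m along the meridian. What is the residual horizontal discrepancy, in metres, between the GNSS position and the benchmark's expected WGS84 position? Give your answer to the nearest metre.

Observed coordinate differences: Δφ = -0.00191°, Δλ = +0.00358°.
Converting to metres (1° lat = 111600 m, cos φ = 0.844764): observed ΔN = -213.2 m, observed ΔE = 337.5 m.
Subtracting the expected shift leaves a residual of -213.2 − (-220.6) = 7.4 m north and 337.5 − (302.1) = 35.4 m east.
Residual distance = √(7.4² + 35.4²) = 36.2 m.

36 m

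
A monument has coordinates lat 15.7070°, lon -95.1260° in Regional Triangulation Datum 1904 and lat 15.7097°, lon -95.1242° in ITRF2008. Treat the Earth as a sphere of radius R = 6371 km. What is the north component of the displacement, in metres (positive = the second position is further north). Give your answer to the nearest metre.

ΔN = 300 m

Δφ = 15.7097° − 15.7070° = +0.0027°; Δλ = -95.1242° − -95.1260° = +0.0018°.
1° along a meridian = πR/180 = 111195 m.
ΔN = Δφ × 111195 = 300.2 m; ΔE = Δλ × 111195 × cos(15.7070°) = +0.0018 × 111195 × 0.962659 = 192.7 m.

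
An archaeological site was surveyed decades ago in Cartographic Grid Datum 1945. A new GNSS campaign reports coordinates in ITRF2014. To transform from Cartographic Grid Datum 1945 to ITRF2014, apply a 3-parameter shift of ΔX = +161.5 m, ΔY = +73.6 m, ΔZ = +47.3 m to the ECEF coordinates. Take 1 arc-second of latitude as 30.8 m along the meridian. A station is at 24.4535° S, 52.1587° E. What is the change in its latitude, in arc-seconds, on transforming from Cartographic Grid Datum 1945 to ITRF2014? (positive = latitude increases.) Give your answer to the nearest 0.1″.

sin φ = -0.413955, cos φ = 0.910298, sin λ = 0.789713, cos λ = 0.613476.
North component: ΔN = −sin φ cos λ·ΔX − sin φ sin λ·ΔY + cos φ·ΔZ = −(-0.413955)(0.613476)(161.5) − (-0.413955)(0.789713)(73.6) + (0.910298)(47.3) = 108.13 m.
1° of latitude spans 3600 × 30.80 = 110880 m, so Δφ = 108.13 / 110880 × 3600 = 3.511″.

Δφ = 3.5″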